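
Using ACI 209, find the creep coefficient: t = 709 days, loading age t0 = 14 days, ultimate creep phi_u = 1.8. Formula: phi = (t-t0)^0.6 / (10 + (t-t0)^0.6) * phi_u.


dt = 709 - 14 = 695
phi = 695^0.6 / (10 + 695^0.6) * 1.8
= 1.504

1.504


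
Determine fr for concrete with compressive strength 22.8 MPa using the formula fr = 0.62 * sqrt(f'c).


fr = 0.62 * sqrt(22.8)
= 2.96 MPa

2.96


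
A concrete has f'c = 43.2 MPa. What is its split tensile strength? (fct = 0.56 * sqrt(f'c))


fct = 0.56 * sqrt(43.2)
= 0.56 * 6.573
= 3.681 MPa

3.681


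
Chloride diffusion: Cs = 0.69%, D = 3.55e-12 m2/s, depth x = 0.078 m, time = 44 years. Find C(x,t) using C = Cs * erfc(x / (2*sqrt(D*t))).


t_seconds = 44 * 365.25 * 24 * 3600 = 1388534400.0 s
arg = 0.078 / (2 * sqrt(3.55e-12 * 1388534400.0))
= 0.5555
erfc(0.5555) = 0.4321
C = 0.69 * 0.4321 = 0.2982%

0.2982


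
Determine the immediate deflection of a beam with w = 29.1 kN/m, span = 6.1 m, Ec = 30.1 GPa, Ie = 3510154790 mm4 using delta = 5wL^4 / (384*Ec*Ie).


Convert: L = 6.1 m = 6100 mm, Ec = 30.1 GPa = 30100 MPa
delta = 5 * 29.1 * 6100^4 / (384 * 30100 * 3510154790)
= 4.97 mm

4.97


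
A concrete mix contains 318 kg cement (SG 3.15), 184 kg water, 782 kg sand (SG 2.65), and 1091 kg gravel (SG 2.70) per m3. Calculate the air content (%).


Vol cement = 318 / (3.15 * 1000) = 0.100952 m3
Vol water = 184 / 1000 = 0.184 m3
Vol sand = 782 / (2.65 * 1000) = 0.295094 m3
Vol gravel = 1091 / (2.70 * 1000) = 0.404074 m3
Total solid + water volume = 0.984121 m3
Air = (1 - 0.984121) * 100 = 1.59%

1.59


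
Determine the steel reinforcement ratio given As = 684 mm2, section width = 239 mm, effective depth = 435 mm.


rho = As / (b * d)
= 684 / (239 * 435)
= 0.0066

0.0066


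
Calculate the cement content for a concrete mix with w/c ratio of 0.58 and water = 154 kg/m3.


Cement = water / (w/c)
= 154 / 0.58
= 265.5 kg/m3

265.5


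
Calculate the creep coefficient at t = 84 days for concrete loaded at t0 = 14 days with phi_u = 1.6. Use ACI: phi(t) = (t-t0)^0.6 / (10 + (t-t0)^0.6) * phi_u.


dt = 84 - 14 = 70
phi = 70^0.6 / (10 + 70^0.6) * 1.6
= 0.898

0.898


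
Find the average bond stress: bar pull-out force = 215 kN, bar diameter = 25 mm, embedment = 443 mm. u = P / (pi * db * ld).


u = P / (pi * db * ld)
= 215 * 1000 / (pi * 25 * 443)
= 6.179 MPa

6.179


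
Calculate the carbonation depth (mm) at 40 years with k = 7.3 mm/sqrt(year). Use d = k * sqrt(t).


depth = k * sqrt(t)
= 7.3 * sqrt(40)
= 46.17 mm

46.17


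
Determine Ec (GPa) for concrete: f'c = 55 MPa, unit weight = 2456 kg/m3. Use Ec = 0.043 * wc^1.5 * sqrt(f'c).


Ec = 0.043 * 2456^1.5 * sqrt(55) / 1000
= 38.81 GPa

38.81


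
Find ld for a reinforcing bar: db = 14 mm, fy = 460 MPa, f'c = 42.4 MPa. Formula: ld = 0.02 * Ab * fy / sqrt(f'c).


Ab = pi * 14^2 / 4 = 153.938 mm2
ld = 0.02 * 153.938 * 460 / sqrt(42.4)
= 217.5 mm

217.5


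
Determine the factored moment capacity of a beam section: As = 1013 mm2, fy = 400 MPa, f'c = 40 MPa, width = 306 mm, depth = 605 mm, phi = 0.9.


a = As * fy / (0.85 * f'c * b)
= 1013 * 400 / (0.85 * 40 * 306)
= 38.9466 mm
Mn = As * fy * (d - a/2) / 10^6
= 237.2554 kN-m
phi*Mn = 0.9 * 237.2554 = 213.53 kN-m

213.53


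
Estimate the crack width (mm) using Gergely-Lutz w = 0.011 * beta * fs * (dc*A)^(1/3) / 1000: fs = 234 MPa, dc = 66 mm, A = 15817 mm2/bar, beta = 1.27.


w = 0.011 * beta * fs * (dc * A)^(1/3) / 1000
= 0.011 * 1.27 * 234 * (66 * 15817)^(1/3) / 1000
= 0.332 mm

0.332


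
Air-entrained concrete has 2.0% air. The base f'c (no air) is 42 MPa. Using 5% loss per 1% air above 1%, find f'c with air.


Strength loss = (2.0 - 1) * 5 = 5.0%
f'c = 42 * (1 - 5.0/100)
= 39.9 MPa

39.9


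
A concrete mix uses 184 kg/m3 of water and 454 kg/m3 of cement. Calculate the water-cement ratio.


w/c = water / cement
w/c = 184 / 454 = 0.405

0.405


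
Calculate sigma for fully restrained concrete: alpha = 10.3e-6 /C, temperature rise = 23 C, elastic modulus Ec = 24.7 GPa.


sigma = alpha * dT * Ec
= 10.3e-6 * 23 * 24.7 * 1000
= 5.851 MPa

5.851


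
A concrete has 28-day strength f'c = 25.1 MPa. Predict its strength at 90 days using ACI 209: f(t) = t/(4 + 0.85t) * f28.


f(90) = 90 / (4 + 0.85 * 90) * 25.1
= 90 / 80.5 * 25.1
= 28.06 MPa

28.06


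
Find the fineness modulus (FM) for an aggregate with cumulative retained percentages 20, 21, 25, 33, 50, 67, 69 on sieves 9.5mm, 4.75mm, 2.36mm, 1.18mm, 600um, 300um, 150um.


FM = sum(cumulative % retained) / 100
= 285 / 100
= 2.85

2.85


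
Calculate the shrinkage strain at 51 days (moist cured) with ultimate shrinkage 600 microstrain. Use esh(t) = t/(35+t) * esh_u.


esh(51) = 51 / (35 + 51) * 600
= 51 / 86 * 600
= 355.8 microstrain

355.8


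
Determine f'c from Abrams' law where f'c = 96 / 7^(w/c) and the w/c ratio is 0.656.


f'c = 96 / 7^0.656
= 96 / 3.584
= 26.78 MPa

26.78


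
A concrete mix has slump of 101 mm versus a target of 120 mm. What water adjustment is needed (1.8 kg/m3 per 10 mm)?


Difference = 120 - 101 = 19 mm
Water adjustment = 19 * 1.8 / 10 = 3.4 kg/m3

3.4


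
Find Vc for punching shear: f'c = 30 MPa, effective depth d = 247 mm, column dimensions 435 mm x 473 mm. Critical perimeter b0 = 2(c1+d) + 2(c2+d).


b0 = 2*(435 + 247) + 2*(473 + 247) = 2804 mm
Vc = 0.33 * sqrt(30) * 2804 * 247 / 1000
= 1251.84 kN

1251.84


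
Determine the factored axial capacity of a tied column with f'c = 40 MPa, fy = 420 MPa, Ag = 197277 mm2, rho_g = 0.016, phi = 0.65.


Ast = rho * Ag = 0.016 * 197277 = 3156.432 mm2
phi*Pn = 0.65 * 0.80 * (0.85 * 40 * (197277 - 3156.432) + 420 * 3156.432) / 1000
= 4121.42 kN

4121.42


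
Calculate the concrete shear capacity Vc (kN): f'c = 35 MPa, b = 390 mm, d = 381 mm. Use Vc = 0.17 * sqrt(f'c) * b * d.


Vc = 0.17 * sqrt(35) * 390 * 381 / 1000
= 149.44 kN

149.44


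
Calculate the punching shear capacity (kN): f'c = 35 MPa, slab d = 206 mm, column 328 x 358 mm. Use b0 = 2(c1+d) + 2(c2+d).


b0 = 2*(328 + 206) + 2*(358 + 206) = 2196 mm
Vc = 0.33 * sqrt(35) * 2196 * 206 / 1000
= 883.18 kN

883.18


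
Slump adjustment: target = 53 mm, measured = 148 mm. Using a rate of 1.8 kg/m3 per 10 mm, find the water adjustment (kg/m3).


Difference = 53 - 148 = -95 mm
Water adjustment = -95 * 1.8 / 10 = -17.1 kg/m3

-17.1


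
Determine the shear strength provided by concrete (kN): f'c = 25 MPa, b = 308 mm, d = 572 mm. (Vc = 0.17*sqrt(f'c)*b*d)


Vc = 0.17 * sqrt(25) * 308 * 572 / 1000
= 149.75 kN

149.75


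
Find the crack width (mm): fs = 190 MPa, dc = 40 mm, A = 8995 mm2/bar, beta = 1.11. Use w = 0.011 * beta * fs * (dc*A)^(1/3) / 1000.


w = 0.011 * beta * fs * (dc * A)^(1/3) / 1000
= 0.011 * 1.11 * 190 * (40 * 8995)^(1/3) / 1000
= 0.165 mm

0.165


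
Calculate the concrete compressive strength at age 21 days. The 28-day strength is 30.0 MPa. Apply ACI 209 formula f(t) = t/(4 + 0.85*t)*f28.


f(21) = 21 / (4 + 0.85 * 21) * 30.0
= 21 / 21.85 * 30.0
= 28.83 MPa

28.83


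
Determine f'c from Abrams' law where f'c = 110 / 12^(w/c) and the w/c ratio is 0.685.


f'c = 110 / 12^0.685
= 110 / 5.486
= 20.05 MPa

20.05


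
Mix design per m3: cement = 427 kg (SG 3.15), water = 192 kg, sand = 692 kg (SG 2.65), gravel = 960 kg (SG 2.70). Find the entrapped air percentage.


Vol cement = 427 / (3.15 * 1000) = 0.135556 m3
Vol water = 192 / 1000 = 0.192 m3
Vol sand = 692 / (2.65 * 1000) = 0.261132 m3
Vol gravel = 960 / (2.70 * 1000) = 0.355556 m3
Total solid + water volume = 0.944243 m3
Air = (1 - 0.944243) * 100 = 5.58%

5.58


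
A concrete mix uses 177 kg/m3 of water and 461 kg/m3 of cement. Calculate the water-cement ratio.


w/c = water / cement
w/c = 177 / 461 = 0.384

0.384


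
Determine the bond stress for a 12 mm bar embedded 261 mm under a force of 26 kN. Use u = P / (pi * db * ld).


u = P / (pi * db * ld)
= 26 * 1000 / (pi * 12 * 261)
= 2.642 MPa

2.642


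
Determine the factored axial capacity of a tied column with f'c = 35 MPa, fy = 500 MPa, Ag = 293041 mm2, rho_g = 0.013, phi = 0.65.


Ast = rho * Ag = 0.013 * 293041 = 3809.533 mm2
phi*Pn = 0.65 * 0.80 * (0.85 * 35 * (293041 - 3809.533) + 500 * 3809.533) / 1000
= 5464.89 kN

5464.89


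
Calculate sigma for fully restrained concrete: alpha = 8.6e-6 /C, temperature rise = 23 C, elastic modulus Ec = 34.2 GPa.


sigma = alpha * dT * Ec
= 8.6e-6 * 23 * 34.2 * 1000
= 6.765 MPa

6.765


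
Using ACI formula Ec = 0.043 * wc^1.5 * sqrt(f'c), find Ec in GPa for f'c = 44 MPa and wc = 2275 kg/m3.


Ec = 0.043 * 2275^1.5 * sqrt(44) / 1000
= 30.95 GPa

30.95


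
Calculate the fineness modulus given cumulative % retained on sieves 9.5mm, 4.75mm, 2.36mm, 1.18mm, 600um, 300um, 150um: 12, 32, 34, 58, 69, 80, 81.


FM = sum(cumulative % retained) / 100
= 366 / 100
= 3.66

3.66


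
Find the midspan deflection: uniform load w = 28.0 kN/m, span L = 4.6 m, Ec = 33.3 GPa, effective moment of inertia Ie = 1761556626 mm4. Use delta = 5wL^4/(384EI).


Convert: L = 4.6 m = 4600 mm, Ec = 33.3 GPa = 33300 MPa
delta = 5 * 28.0 * 4600^4 / (384 * 33300 * 1761556626)
= 2.78 mm

2.78


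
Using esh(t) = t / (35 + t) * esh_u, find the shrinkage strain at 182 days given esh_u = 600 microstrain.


esh(182) = 182 / (35 + 182) * 600
= 182 / 217 * 600
= 503.2 microstrain

503.2


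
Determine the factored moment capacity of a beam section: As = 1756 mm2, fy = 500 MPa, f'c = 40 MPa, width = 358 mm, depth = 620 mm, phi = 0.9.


a = As * fy / (0.85 * f'c * b)
= 1756 * 500 / (0.85 * 40 * 358)
= 72.1328 mm
Mn = As * fy * (d - a/2) / 10^6
= 512.6937 kN-m
phi*Mn = 0.9 * 512.6937 = 461.42 kN-m

461.42


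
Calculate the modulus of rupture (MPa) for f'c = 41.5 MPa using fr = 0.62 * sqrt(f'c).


fr = 0.62 * sqrt(41.5)
= 3.994 MPa

3.994


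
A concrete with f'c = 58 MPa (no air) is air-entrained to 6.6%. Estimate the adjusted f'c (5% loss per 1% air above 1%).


Strength loss = (6.6 - 1) * 5 = 28.0%
f'c = 58 * (1 - 28.0/100)
= 41.76 MPa

41.76


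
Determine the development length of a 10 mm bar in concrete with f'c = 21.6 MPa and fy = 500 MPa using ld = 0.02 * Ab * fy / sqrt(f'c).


Ab = pi * 10^2 / 4 = 78.54 mm2
ld = 0.02 * 78.54 * 500 / sqrt(21.6)
= 169.0 mm

169.0


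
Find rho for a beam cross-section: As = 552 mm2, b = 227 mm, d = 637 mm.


rho = As / (b * d)
= 552 / (227 * 637)
= 0.0038

0.0038


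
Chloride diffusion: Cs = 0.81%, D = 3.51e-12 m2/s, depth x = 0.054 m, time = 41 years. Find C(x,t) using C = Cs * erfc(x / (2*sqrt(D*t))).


t_seconds = 41 * 365.25 * 24 * 3600 = 1293861600.0 s
arg = 0.054 / (2 * sqrt(3.51e-12 * 1293861600.0))
= 0.4007
erfc(0.4007) = 0.571
C = 0.81 * 0.571 = 0.4625%

0.4625


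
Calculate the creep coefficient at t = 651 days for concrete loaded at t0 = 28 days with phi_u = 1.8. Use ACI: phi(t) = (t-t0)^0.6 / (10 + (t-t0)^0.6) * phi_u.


dt = 651 - 28 = 623
phi = 623^0.6 / (10 + 623^0.6) * 1.8
= 1.487

1.487


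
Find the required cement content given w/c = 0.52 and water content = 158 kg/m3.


Cement = water / (w/c)
= 158 / 0.52
= 303.8 kg/m3

303.8


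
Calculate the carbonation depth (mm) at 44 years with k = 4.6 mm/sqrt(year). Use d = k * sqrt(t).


depth = k * sqrt(t)
= 4.6 * sqrt(44)
= 30.51 mm

30.51


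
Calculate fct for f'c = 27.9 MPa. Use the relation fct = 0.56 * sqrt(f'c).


fct = 0.56 * sqrt(27.9)
= 0.56 * 5.282
= 2.958 MPa

2.958


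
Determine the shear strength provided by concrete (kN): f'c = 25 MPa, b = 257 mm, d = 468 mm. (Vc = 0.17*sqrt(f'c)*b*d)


Vc = 0.17 * sqrt(25) * 257 * 468 / 1000
= 102.23 kN

102.23


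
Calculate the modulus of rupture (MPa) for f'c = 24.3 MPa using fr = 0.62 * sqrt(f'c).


fr = 0.62 * sqrt(24.3)
= 3.056 MPa

3.056


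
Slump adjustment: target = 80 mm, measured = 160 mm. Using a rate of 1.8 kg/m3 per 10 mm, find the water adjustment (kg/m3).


Difference = 80 - 160 = -80 mm
Water adjustment = -80 * 1.8 / 10 = -14.4 kg/m3

-14.4


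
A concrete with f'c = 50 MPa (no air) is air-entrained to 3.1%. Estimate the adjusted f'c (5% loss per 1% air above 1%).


Strength loss = (3.1 - 1) * 5 = 10.5%
f'c = 50 * (1 - 10.5/100)
= 44.75 MPa

44.75


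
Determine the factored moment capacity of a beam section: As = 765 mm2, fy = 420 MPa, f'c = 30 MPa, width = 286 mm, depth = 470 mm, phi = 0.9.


a = As * fy / (0.85 * f'c * b)
= 765 * 420 / (0.85 * 30 * 286)
= 44.0559 mm
Mn = As * fy * (d - a/2) / 10^6
= 143.9334 kN-m
phi*Mn = 0.9 * 143.9334 = 129.54 kN-m

129.54


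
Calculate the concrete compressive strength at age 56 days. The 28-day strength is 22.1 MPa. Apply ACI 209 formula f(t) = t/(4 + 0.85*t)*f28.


f(56) = 56 / (4 + 0.85 * 56) * 22.1
= 56 / 51.6 * 22.1
= 23.98 MPa

23.98


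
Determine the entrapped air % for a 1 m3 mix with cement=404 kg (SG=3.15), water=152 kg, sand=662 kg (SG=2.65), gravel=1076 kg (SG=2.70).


Vol cement = 404 / (3.15 * 1000) = 0.128254 m3
Vol water = 152 / 1000 = 0.152 m3
Vol sand = 662 / (2.65 * 1000) = 0.249811 m3
Vol gravel = 1076 / (2.70 * 1000) = 0.398519 m3
Total solid + water volume = 0.928584 m3
Air = (1 - 0.928584) * 100 = 7.14%

7.14


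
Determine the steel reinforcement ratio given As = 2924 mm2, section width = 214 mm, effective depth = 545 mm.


rho = As / (b * d)
= 2924 / (214 * 545)
= 0.0251

0.0251


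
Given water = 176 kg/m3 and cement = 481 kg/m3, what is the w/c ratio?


w/c = water / cement
w/c = 176 / 481 = 0.366

0.366


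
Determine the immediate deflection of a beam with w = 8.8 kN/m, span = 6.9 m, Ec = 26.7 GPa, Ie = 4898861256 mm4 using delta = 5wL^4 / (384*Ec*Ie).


Convert: L = 6.9 m = 6900 mm, Ec = 26.7 GPa = 26700 MPa
delta = 5 * 8.8 * 6900^4 / (384 * 26700 * 4898861256)
= 1.99 mm

1.99


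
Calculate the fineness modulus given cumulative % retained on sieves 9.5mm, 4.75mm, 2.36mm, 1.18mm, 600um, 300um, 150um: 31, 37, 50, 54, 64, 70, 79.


FM = sum(cumulative % retained) / 100
= 385 / 100
= 3.85

3.85


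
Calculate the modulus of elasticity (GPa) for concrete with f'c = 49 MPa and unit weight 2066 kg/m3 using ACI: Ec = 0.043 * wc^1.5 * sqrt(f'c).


Ec = 0.043 * 2066^1.5 * sqrt(49) / 1000
= 28.27 GPa

28.27


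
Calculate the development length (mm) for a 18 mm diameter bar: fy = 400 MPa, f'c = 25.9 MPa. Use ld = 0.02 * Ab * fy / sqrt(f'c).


Ab = pi * 18^2 / 4 = 254.469 mm2
ld = 0.02 * 254.469 * 400 / sqrt(25.9)
= 400.0 mm

400.0


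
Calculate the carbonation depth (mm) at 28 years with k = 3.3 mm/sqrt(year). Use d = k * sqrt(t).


depth = k * sqrt(t)
= 3.3 * sqrt(28)
= 17.46 mm

17.46


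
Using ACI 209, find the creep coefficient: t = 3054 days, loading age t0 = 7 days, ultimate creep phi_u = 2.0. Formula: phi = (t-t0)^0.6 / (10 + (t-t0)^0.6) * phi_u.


dt = 3054 - 7 = 3047
phi = 3047^0.6 / (10 + 3047^0.6) * 2.0
= 1.85

1.85


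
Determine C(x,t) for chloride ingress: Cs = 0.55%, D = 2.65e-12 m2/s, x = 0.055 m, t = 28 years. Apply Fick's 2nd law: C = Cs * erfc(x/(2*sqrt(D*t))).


t_seconds = 28 * 365.25 * 24 * 3600 = 883612800.0 s
arg = 0.055 / (2 * sqrt(2.65e-12 * 883612800.0))
= 0.5683
erfc(0.5683) = 0.4216
C = 0.55 * 0.4216 = 0.2319%

0.2319


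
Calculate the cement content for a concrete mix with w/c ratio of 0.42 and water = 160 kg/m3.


Cement = water / (w/c)
= 160 / 0.42
= 381.0 kg/m3

381.0


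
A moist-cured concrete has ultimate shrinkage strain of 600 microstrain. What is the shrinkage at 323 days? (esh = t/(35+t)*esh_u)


esh(323) = 323 / (35 + 323) * 600
= 323 / 358 * 600
= 541.3 microstrain

541.3


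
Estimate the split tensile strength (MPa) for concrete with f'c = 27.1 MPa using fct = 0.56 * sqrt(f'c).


fct = 0.56 * sqrt(27.1)
= 0.56 * 5.206
= 2.915 MPa

2.915


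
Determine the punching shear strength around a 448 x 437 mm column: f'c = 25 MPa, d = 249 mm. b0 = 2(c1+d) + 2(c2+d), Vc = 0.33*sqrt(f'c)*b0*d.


b0 = 2*(448 + 249) + 2*(437 + 249) = 2766 mm
Vc = 0.33 * sqrt(25) * 2766 * 249 / 1000
= 1136.41 kN

1136.41


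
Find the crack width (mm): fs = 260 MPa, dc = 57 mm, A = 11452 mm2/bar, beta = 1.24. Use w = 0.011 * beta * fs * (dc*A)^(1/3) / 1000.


w = 0.011 * beta * fs * (dc * A)^(1/3) / 1000
= 0.011 * 1.24 * 260 * (57 * 11452)^(1/3) / 1000
= 0.308 mm

0.308


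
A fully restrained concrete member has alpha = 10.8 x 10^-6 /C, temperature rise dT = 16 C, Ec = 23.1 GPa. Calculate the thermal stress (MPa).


sigma = alpha * dT * Ec
= 10.8e-6 * 16 * 23.1 * 1000
= 3.992 MPa

3.992


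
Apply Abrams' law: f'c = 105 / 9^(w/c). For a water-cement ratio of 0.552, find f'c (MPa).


f'c = 105 / 9^0.552
= 105 / 3.363
= 31.22 MPa

31.22


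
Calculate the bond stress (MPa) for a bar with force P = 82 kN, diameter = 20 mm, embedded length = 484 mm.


u = P / (pi * db * ld)
= 82 * 1000 / (pi * 20 * 484)
= 2.696 MPa

2.696


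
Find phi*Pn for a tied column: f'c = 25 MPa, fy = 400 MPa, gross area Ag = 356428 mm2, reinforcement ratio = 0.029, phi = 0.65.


Ast = rho * Ag = 0.029 * 356428 = 10336.412 mm2
phi*Pn = 0.65 * 0.80 * (0.85 * 25 * (356428 - 10336.412) + 400 * 10336.412) / 1000
= 5974.29 kN

5974.29


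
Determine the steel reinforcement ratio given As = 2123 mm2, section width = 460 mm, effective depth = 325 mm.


rho = As / (b * d)
= 2123 / (460 * 325)
= 0.0142

0.0142


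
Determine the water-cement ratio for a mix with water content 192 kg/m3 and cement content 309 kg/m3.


w/c = water / cement
w/c = 192 / 309 = 0.621

0.621


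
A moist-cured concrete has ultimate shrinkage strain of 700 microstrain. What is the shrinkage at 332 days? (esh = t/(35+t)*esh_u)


esh(332) = 332 / (35 + 332) * 700
= 332 / 367 * 700
= 633.2 microstrain

633.2


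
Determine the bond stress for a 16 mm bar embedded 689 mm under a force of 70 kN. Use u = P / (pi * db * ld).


u = P / (pi * db * ld)
= 70 * 1000 / (pi * 16 * 689)
= 2.021 MPa

2.021


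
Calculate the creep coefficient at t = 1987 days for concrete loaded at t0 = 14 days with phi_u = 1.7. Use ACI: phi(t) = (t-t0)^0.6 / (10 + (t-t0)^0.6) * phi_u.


dt = 1987 - 14 = 1973
phi = 1973^0.6 / (10 + 1973^0.6) * 1.7
= 1.538

1.538


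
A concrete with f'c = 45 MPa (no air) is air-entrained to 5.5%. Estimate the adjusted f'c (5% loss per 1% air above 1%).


Strength loss = (5.5 - 1) * 5 = 22.5%
f'c = 45 * (1 - 22.5/100)
= 34.88 MPa

34.88


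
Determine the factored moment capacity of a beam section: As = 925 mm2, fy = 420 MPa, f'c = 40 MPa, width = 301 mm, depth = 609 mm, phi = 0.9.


a = As * fy / (0.85 * f'c * b)
= 925 * 420 / (0.85 * 40 * 301)
= 37.9617 mm
Mn = As * fy * (d - a/2) / 10^6
= 229.2224 kN-m
phi*Mn = 0.9 * 229.2224 = 206.3 kN-m

206.3


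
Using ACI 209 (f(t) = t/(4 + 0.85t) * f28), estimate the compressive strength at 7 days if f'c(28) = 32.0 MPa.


f(7) = 7 / (4 + 0.85 * 7) * 32.0
= 7 / 9.95 * 32.0
= 22.51 MPa

22.51


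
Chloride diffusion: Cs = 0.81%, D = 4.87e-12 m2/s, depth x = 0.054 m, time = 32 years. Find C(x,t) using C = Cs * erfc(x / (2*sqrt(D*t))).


t_seconds = 32 * 365.25 * 24 * 3600 = 1009843200.0 s
arg = 0.054 / (2 * sqrt(4.87e-12 * 1009843200.0))
= 0.385
erfc(0.385) = 0.5861
C = 0.81 * 0.5861 = 0.4747%

0.4747


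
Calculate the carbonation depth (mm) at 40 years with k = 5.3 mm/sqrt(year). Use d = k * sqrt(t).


depth = k * sqrt(t)
= 5.3 * sqrt(40)
= 33.52 mm

33.52


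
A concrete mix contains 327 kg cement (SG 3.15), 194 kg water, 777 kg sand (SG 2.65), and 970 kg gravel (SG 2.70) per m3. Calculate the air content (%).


Vol cement = 327 / (3.15 * 1000) = 0.10381 m3
Vol water = 194 / 1000 = 0.194 m3
Vol sand = 777 / (2.65 * 1000) = 0.293208 m3
Vol gravel = 970 / (2.70 * 1000) = 0.359259 m3
Total solid + water volume = 0.950276 m3
Air = (1 - 0.950276) * 100 = 4.97%

4.97


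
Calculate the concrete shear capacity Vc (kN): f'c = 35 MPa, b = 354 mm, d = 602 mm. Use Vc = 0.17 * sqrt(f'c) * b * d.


Vc = 0.17 * sqrt(35) * 354 * 602 / 1000
= 214.33 kN

214.33


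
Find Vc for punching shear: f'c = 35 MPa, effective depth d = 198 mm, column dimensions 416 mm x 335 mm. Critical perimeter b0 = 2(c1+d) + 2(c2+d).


b0 = 2*(416 + 198) + 2*(335 + 198) = 2294 mm
Vc = 0.33 * sqrt(35) * 2294 * 198 / 1000
= 886.76 kN

886.76


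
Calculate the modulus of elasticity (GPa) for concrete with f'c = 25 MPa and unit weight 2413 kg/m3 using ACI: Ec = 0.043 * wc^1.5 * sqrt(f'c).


Ec = 0.043 * 2413^1.5 * sqrt(25) / 1000
= 25.48 GPa

25.48


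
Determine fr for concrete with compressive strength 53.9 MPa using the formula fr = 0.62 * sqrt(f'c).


fr = 0.62 * sqrt(53.9)
= 4.552 MPa

4.552


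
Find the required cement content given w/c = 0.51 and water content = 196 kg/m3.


Cement = water / (w/c)
= 196 / 0.51
= 384.3 kg/m3

384.3


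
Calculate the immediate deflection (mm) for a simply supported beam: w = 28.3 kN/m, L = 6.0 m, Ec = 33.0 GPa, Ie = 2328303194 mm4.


Convert: L = 6.0 m = 6000 mm, Ec = 33.0 GPa = 33000 MPa
delta = 5 * 28.3 * 6000^4 / (384 * 33000 * 2328303194)
= 6.22 mm

6.22


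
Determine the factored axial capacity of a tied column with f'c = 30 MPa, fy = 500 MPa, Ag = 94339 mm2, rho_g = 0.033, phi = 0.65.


Ast = rho * Ag = 0.033 * 94339 = 3113.187 mm2
phi*Pn = 0.65 * 0.80 * (0.85 * 30 * (94339 - 3113.187) + 500 * 3113.187) / 1000
= 2019.08 kN

2019.08


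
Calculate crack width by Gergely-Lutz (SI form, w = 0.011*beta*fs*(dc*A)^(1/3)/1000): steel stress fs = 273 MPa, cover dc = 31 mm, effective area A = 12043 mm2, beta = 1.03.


w = 0.011 * beta * fs * (dc * A)^(1/3) / 1000
= 0.011 * 1.03 * 273 * (31 * 12043)^(1/3) / 1000
= 0.223 mm

0.223


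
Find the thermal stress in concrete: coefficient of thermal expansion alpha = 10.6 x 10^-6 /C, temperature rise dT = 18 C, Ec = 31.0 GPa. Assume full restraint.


sigma = alpha * dT * Ec
= 10.6e-6 * 18 * 31.0 * 1000
= 5.915 MPa

5.915


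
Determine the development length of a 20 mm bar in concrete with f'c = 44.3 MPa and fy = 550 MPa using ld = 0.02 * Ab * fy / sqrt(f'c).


Ab = pi * 20^2 / 4 = 314.159 mm2
ld = 0.02 * 314.159 * 550 / sqrt(44.3)
= 519.2 mm

519.2


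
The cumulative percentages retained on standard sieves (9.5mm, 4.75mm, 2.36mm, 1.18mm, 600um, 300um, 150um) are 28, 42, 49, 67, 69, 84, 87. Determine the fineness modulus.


FM = sum(cumulative % retained) / 100
= 426 / 100
= 4.26

4.26


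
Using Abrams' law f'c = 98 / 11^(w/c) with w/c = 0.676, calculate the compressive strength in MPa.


f'c = 98 / 11^0.676
= 98 / 5.058
= 19.38 MPa

19.38


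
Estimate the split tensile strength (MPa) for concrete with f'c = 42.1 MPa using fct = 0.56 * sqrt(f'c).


fct = 0.56 * sqrt(42.1)
= 0.56 * 6.488
= 3.634 MPa

3.634


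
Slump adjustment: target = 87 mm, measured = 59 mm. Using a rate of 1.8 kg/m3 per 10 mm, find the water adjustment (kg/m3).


Difference = 87 - 59 = 28 mm
Water adjustment = 28 * 1.8 / 10 = 5.0 kg/m3

5.0


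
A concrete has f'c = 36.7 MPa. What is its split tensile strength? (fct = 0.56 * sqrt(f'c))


fct = 0.56 * sqrt(36.7)
= 0.56 * 6.058
= 3.393 MPa

3.393


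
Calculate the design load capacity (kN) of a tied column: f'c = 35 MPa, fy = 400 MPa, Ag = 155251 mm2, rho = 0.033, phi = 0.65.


Ast = rho * Ag = 0.033 * 155251 = 5123.283 mm2
phi*Pn = 0.65 * 0.80 * (0.85 * 35 * (155251 - 5123.283) + 400 * 5123.283) / 1000
= 3388.12 kN

3388.12


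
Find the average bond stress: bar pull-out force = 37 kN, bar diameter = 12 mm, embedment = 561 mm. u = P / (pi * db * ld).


u = P / (pi * db * ld)
= 37 * 1000 / (pi * 12 * 561)
= 1.749 MPa

1.749


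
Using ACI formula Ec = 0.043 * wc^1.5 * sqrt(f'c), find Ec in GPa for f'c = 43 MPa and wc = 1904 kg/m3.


Ec = 0.043 * 1904^1.5 * sqrt(43) / 1000
= 23.43 GPa

23.43


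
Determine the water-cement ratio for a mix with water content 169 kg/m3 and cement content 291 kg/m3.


w/c = water / cement
w/c = 169 / 291 = 0.581

0.581


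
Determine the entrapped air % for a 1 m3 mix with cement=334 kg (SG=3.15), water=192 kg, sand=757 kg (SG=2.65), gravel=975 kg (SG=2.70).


Vol cement = 334 / (3.15 * 1000) = 0.106032 m3
Vol water = 192 / 1000 = 0.192 m3
Vol sand = 757 / (2.65 * 1000) = 0.28566 m3
Vol gravel = 975 / (2.70 * 1000) = 0.361111 m3
Total solid + water volume = 0.944803 m3
Air = (1 - 0.944803) * 100 = 5.52%

5.52


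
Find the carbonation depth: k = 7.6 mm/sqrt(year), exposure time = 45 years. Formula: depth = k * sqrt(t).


depth = k * sqrt(t)
= 7.6 * sqrt(45)
= 50.98 mm

50.98


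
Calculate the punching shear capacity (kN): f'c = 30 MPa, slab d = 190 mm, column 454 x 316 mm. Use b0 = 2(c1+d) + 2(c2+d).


b0 = 2*(454 + 190) + 2*(316 + 190) = 2300 mm
Vc = 0.33 * sqrt(30) * 2300 * 190 / 1000
= 789.87 kN

789.87


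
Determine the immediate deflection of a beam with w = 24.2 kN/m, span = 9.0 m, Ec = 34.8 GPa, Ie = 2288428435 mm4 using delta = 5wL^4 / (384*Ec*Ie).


Convert: L = 9.0 m = 9000 mm, Ec = 34.8 GPa = 34800 MPa
delta = 5 * 24.2 * 9000^4 / (384 * 34800 * 2288428435)
= 25.96 mm

25.96


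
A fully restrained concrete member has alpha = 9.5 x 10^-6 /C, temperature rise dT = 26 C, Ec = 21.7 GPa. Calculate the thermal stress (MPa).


sigma = alpha * dT * Ec
= 9.5e-6 * 26 * 21.7 * 1000
= 5.36 MPa

5.36


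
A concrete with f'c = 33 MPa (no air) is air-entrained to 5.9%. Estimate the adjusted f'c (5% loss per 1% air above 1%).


Strength loss = (5.9 - 1) * 5 = 24.5%
f'c = 33 * (1 - 24.5/100)
= 24.91 MPa

24.91


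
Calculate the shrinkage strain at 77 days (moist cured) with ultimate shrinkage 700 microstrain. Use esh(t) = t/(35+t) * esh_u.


esh(77) = 77 / (35 + 77) * 700
= 77 / 112 * 700
= 481.2 microstrain

481.2


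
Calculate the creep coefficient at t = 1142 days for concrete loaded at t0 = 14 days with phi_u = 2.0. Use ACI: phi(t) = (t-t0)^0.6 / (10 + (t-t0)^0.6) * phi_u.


dt = 1142 - 14 = 1128
phi = 1128^0.6 / (10 + 1128^0.6) * 2.0
= 1.743

1.743


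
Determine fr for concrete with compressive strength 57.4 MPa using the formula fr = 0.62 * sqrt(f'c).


fr = 0.62 * sqrt(57.4)
= 4.697 MPa

4.697


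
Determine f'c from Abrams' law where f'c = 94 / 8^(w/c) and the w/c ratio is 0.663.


f'c = 94 / 8^0.663
= 94 / 3.97
= 23.68 MPa

23.68


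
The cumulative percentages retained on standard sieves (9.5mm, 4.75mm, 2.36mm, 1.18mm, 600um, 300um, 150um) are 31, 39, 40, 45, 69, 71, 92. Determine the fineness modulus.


FM = sum(cumulative % retained) / 100
= 387 / 100
= 3.87

3.87


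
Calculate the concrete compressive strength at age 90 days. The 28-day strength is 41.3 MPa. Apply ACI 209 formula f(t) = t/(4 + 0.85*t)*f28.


f(90) = 90 / (4 + 0.85 * 90) * 41.3
= 90 / 80.5 * 41.3
= 46.17 MPa

46.17


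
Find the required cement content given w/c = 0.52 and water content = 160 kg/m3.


Cement = water / (w/c)
= 160 / 0.52
= 307.7 kg/m3

307.7


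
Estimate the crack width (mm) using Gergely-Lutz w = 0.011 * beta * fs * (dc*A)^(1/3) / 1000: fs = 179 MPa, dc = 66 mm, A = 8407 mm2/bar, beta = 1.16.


w = 0.011 * beta * fs * (dc * A)^(1/3) / 1000
= 0.011 * 1.16 * 179 * (66 * 8407)^(1/3) / 1000
= 0.188 mm

0.188


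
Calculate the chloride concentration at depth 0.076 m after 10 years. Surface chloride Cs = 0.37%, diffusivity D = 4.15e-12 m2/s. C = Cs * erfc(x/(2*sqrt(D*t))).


t_seconds = 10 * 365.25 * 24 * 3600 = 315576000.0 s
arg = 0.076 / (2 * sqrt(4.15e-12 * 315576000.0))
= 1.05
erfc(1.05) = 0.1375
C = 0.37 * 0.1375 = 0.0509%

0.0509


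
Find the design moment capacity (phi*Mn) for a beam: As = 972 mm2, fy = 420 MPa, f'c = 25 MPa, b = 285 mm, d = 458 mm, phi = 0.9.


a = As * fy / (0.85 * f'c * b)
= 972 * 420 / (0.85 * 25 * 285)
= 67.408 mm
Mn = As * fy * (d - a/2) / 10^6
= 173.2146 kN-m
phi*Mn = 0.9 * 173.2146 = 155.89 kN-m

155.89


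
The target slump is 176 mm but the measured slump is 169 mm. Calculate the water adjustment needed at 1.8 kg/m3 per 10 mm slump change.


Difference = 176 - 169 = 7 mm
Water adjustment = 7 * 1.8 / 10 = 1.3 kg/m3

1.3


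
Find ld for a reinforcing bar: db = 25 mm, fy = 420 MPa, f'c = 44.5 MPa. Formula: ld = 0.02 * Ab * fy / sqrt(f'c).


Ab = pi * 25^2 / 4 = 490.874 mm2
ld = 0.02 * 490.874 * 420 / sqrt(44.5)
= 618.1 mm

618.1


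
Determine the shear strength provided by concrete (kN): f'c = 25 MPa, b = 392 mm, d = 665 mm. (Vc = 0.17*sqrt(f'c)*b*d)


Vc = 0.17 * sqrt(25) * 392 * 665 / 1000
= 221.58 kN

221.58


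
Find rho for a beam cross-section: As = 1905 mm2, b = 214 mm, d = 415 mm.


rho = As / (b * d)
= 1905 / (214 * 415)
= 0.0215

0.0215


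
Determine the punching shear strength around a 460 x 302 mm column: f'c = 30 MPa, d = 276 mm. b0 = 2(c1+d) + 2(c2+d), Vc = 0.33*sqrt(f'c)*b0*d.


b0 = 2*(460 + 276) + 2*(302 + 276) = 2628 mm
Vc = 0.33 * sqrt(30) * 2628 * 276 / 1000
= 1311.02 kN

1311.02


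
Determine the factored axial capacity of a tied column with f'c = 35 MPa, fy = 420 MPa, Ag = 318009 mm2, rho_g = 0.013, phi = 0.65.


Ast = rho * Ag = 0.013 * 318009 = 4134.117 mm2
phi*Pn = 0.65 * 0.80 * (0.85 * 35 * (318009 - 4134.117) + 420 * 4134.117) / 1000
= 5758.54 kN

5758.54


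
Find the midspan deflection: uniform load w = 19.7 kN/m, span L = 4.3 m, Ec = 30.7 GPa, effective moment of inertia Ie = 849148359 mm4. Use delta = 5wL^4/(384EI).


Convert: L = 4.3 m = 4300 mm, Ec = 30.7 GPa = 30700 MPa
delta = 5 * 19.7 * 4300^4 / (384 * 30700 * 849148359)
= 3.36 mm

3.36


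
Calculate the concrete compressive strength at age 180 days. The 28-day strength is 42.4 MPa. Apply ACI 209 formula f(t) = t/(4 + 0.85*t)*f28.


f(180) = 180 / (4 + 0.85 * 180) * 42.4
= 180 / 157.0 * 42.4
= 48.61 MPa

48.61


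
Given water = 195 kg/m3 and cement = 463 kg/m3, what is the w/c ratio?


w/c = water / cement
w/c = 195 / 463 = 0.421

0.421


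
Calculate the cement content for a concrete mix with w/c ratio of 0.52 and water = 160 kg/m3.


Cement = water / (w/c)
= 160 / 0.52
= 307.7 kg/m3

307.7


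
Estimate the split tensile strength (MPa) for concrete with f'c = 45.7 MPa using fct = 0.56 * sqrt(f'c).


fct = 0.56 * sqrt(45.7)
= 0.56 * 6.76
= 3.786 MPa

3.786


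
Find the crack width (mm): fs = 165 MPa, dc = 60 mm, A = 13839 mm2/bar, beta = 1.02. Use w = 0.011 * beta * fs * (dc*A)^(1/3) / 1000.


w = 0.011 * beta * fs * (dc * A)^(1/3) / 1000
= 0.011 * 1.02 * 165 * (60 * 13839)^(1/3) / 1000
= 0.174 mm

0.174


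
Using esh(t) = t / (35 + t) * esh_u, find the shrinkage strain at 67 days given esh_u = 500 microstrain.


esh(67) = 67 / (35 + 67) * 500
= 67 / 102 * 500
= 328.4 microstrain

328.4


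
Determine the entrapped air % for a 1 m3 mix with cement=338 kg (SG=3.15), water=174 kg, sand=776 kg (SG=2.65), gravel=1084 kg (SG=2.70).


Vol cement = 338 / (3.15 * 1000) = 0.107302 m3
Vol water = 174 / 1000 = 0.174 m3
Vol sand = 776 / (2.65 * 1000) = 0.29283 m3
Vol gravel = 1084 / (2.70 * 1000) = 0.401481 m3
Total solid + water volume = 0.975613 m3
Air = (1 - 0.975613) * 100 = 2.44%

2.44


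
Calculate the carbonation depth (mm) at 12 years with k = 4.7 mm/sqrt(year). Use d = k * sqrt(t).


depth = k * sqrt(t)
= 4.7 * sqrt(12)
= 16.28 mm

16.28


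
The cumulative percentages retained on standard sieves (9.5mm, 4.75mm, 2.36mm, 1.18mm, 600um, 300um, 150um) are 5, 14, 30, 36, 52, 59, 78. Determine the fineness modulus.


FM = sum(cumulative % retained) / 100
= 274 / 100
= 2.74

2.74


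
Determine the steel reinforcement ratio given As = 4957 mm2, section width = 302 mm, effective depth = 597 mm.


rho = As / (b * d)
= 4957 / (302 * 597)
= 0.0275

0.0275


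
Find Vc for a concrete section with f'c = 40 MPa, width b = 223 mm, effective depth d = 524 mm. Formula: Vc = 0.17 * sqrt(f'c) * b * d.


Vc = 0.17 * sqrt(40) * 223 * 524 / 1000
= 125.64 kN

125.64


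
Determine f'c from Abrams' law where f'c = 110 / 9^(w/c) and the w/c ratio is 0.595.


f'c = 110 / 9^0.595
= 110 / 3.696
= 29.76 MPa

29.76


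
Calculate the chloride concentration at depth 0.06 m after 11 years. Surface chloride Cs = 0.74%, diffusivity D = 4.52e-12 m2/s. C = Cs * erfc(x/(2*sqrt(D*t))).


t_seconds = 11 * 365.25 * 24 * 3600 = 347133600.0 s
arg = 0.06 / (2 * sqrt(4.52e-12 * 347133600.0))
= 0.7574
erfc(0.7574) = 0.2841
C = 0.74 * 0.2841 = 0.2103%

0.2103


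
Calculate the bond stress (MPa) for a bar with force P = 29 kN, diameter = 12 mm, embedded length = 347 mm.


u = P / (pi * db * ld)
= 29 * 1000 / (pi * 12 * 347)
= 2.217 MPa

2.217


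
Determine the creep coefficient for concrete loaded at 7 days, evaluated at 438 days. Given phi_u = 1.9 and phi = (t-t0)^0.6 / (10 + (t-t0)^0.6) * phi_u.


dt = 438 - 7 = 431
phi = 431^0.6 / (10 + 431^0.6) * 1.9
= 1.505

1.505


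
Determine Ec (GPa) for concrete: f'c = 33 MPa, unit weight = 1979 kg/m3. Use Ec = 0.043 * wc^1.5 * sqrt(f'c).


Ec = 0.043 * 1979^1.5 * sqrt(33) / 1000
= 21.75 GPa

21.75


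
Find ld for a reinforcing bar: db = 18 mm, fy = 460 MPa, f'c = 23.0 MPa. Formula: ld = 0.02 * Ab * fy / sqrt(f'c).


Ab = pi * 18^2 / 4 = 254.469 mm2
ld = 0.02 * 254.469 * 460 / sqrt(23.0)
= 488.2 mm

488.2


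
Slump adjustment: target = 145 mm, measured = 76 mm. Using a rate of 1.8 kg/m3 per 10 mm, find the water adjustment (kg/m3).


Difference = 145 - 76 = 69 mm
Water adjustment = 69 * 1.8 / 10 = 12.4 kg/m3

12.4


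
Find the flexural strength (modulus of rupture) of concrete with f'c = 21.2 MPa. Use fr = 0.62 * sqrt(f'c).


fr = 0.62 * sqrt(21.2)
= 2.855 MPa

2.855


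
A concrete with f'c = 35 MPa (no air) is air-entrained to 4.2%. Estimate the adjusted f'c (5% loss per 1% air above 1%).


Strength loss = (4.2 - 1) * 5 = 16.0%
f'c = 35 * (1 - 16.0/100)
= 29.4 MPa

29.4


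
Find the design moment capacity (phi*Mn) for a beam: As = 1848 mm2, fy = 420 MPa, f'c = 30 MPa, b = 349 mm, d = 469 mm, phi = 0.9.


a = As * fy / (0.85 * f'c * b)
= 1848 * 420 / (0.85 * 30 * 349)
= 87.2139 mm
Mn = As * fy * (d - a/2) / 10^6
= 330.1731 kN-m
phi*Mn = 0.9 * 330.1731 = 297.16 kN-m

297.16


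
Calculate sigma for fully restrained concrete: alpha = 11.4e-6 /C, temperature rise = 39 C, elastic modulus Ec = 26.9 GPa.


sigma = alpha * dT * Ec
= 11.4e-6 * 39 * 26.9 * 1000
= 11.96 MPa

11.96


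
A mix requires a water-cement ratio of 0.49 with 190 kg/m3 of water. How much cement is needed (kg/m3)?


Cement = water / (w/c)
= 190 / 0.49
= 387.8 kg/m3

387.8


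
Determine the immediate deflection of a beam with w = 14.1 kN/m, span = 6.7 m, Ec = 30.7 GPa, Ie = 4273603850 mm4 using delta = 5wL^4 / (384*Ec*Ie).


Convert: L = 6.7 m = 6700 mm, Ec = 30.7 GPa = 30700 MPa
delta = 5 * 14.1 * 6700^4 / (384 * 30700 * 4273603850)
= 2.82 mm

2.82


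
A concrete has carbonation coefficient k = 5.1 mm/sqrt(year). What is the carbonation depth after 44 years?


depth = k * sqrt(t)
= 5.1 * sqrt(44)
= 33.83 mm

33.83


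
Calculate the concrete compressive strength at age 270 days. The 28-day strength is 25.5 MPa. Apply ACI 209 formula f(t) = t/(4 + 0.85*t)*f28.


f(270) = 270 / (4 + 0.85 * 270) * 25.5
= 270 / 233.5 * 25.5
= 29.49 MPa

29.49


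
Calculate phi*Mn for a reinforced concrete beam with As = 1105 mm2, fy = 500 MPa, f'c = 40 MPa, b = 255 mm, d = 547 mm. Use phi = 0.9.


a = As * fy / (0.85 * f'c * b)
= 1105 * 500 / (0.85 * 40 * 255)
= 63.7255 mm
Mn = As * fy * (d - a/2) / 10^6
= 284.6133 kN-m
phi*Mn = 0.9 * 284.6133 = 256.15 kN-m

256.15


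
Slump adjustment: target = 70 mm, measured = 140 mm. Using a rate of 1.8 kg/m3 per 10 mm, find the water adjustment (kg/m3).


Difference = 70 - 140 = -70 mm
Water adjustment = -70 * 1.8 / 10 = -12.6 kg/m3

-12.6


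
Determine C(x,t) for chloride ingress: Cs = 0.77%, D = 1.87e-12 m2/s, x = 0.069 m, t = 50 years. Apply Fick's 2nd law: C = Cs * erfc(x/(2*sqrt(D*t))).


t_seconds = 50 * 365.25 * 24 * 3600 = 1577880000.0 s
arg = 0.069 / (2 * sqrt(1.87e-12 * 1577880000.0))
= 0.6351
erfc(0.6351) = 0.3691
C = 0.77 * 0.3691 = 0.2842%

0.2842


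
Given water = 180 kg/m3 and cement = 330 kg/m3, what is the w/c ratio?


w/c = water / cement
w/c = 180 / 330 = 0.545

0.545


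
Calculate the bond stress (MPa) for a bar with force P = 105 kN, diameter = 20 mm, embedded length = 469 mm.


u = P / (pi * db * ld)
= 105 * 1000 / (pi * 20 * 469)
= 3.563 MPa

3.563


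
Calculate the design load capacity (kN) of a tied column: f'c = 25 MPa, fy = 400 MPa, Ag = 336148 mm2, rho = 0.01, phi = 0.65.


Ast = rho * Ag = 0.01 * 336148 = 3361.48 mm2
phi*Pn = 0.65 * 0.80 * (0.85 * 25 * (336148 - 3361.48) + 400 * 3361.48) / 1000
= 4376.48 kN

4376.48


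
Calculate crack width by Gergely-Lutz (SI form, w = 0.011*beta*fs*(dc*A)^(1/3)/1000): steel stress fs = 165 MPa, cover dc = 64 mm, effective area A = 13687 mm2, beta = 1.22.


w = 0.011 * beta * fs * (dc * A)^(1/3) / 1000
= 0.011 * 1.22 * 165 * (64 * 13687)^(1/3) / 1000
= 0.212 mm

0.212


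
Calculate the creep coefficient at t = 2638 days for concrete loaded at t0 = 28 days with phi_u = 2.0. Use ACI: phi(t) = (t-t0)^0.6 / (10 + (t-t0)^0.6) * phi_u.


dt = 2638 - 28 = 2610
phi = 2610^0.6 / (10 + 2610^0.6) * 2.0
= 1.836

1.836


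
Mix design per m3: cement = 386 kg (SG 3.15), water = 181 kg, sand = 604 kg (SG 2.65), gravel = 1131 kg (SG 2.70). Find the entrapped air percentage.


Vol cement = 386 / (3.15 * 1000) = 0.12254 m3
Vol water = 181 / 1000 = 0.181 m3
Vol sand = 604 / (2.65 * 1000) = 0.227925 m3
Vol gravel = 1131 / (2.70 * 1000) = 0.418889 m3
Total solid + water volume = 0.950353 m3
Air = (1 - 0.950353) * 100 = 4.96%

4.96


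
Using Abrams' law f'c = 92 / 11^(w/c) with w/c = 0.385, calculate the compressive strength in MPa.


f'c = 92 / 11^0.385
= 92 / 2.517
= 36.55 MPa

36.55


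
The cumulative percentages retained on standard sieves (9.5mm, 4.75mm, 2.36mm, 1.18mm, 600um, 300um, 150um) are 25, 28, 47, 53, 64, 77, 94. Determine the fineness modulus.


FM = sum(cumulative % retained) / 100
= 388 / 100
= 3.88

3.88


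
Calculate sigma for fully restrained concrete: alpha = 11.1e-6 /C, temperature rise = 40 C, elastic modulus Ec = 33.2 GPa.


sigma = alpha * dT * Ec
= 11.1e-6 * 40 * 33.2 * 1000
= 14.741 MPa

14.741


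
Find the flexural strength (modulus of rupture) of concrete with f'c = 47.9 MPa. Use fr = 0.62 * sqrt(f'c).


fr = 0.62 * sqrt(47.9)
= 4.291 MPa

4.291


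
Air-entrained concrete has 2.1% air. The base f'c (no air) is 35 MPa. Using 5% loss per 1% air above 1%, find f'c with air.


Strength loss = (2.1 - 1) * 5 = 5.5%
f'c = 35 * (1 - 5.5/100)
= 33.07 MPa

33.07


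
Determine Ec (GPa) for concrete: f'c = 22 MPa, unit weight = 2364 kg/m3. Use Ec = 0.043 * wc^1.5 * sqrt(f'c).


Ec = 0.043 * 2364^1.5 * sqrt(22) / 1000
= 23.18 GPa

23.18


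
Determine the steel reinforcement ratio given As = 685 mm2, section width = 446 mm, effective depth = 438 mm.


rho = As / (b * d)
= 685 / (446 * 438)
= 0.0035

0.0035


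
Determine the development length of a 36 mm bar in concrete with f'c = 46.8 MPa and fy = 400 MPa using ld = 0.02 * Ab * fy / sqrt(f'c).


Ab = pi * 36^2 / 4 = 1017.876 mm2
ld = 0.02 * 1017.876 * 400 / sqrt(46.8)
= 1190.3 mm

1190.3


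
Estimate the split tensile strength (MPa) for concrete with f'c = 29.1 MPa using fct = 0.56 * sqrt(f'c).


fct = 0.56 * sqrt(29.1)
= 0.56 * 5.394
= 3.021 MPa

3.021


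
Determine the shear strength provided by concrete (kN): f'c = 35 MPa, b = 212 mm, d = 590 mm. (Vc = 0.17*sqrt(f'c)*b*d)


Vc = 0.17 * sqrt(35) * 212 * 590 / 1000
= 125.8 kN

125.8


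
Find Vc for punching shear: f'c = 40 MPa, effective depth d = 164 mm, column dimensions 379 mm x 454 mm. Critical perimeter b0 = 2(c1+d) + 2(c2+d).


b0 = 2*(379 + 164) + 2*(454 + 164) = 2322 mm
Vc = 0.33 * sqrt(40) * 2322 * 164 / 1000
= 794.79 kN

794.79
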